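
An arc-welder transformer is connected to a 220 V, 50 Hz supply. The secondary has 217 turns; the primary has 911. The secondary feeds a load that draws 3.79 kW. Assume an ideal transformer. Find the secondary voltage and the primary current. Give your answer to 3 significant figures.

V_s = V_p × N_s/N_p = 220 × 217/911 = 52.404 V.
I_s = P/V_s = 3790/52.404 = 72.323 A.
I_p = I_s × N_s/N_p = 72.323 × 217/911 = 17.2 A.

V_s ≈ 52.4 V, I_p ≈ 17.2 A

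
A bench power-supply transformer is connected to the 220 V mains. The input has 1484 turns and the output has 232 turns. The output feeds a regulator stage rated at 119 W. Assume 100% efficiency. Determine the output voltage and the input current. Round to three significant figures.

V_out ≈ 34.4 V, I_in ≈ 0.541 A

V_out = V_in × N_out/N_in = 220 × 232/1484 = 34.394 V.
I_out = P/V_out = 119/34.394 = 3.4600 A.
I_in = I_out × N_out/N_in = 3.4600 × 232/1484 = 0.541 A.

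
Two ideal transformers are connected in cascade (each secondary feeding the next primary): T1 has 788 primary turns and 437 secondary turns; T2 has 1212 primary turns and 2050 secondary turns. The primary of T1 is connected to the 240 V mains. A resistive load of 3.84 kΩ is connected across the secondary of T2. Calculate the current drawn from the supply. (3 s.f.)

I_supply ≈ 0.0550 A

Secondary of T1: V = 240.00 × 437/788 = 133.10 V.
Secondary of T2: V = 133.10 × 2050/1212 = 225.12 V.
I_load = 225.12/3840 = 0.058625 A, so P_out = 225.12 × 0.058625 = 13.198 W.
All ideal ⇒ P_in = P_out, so I_supply = 13.198/240 = 0.0550 A.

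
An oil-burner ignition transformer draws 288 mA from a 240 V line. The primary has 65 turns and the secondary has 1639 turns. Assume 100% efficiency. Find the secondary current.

I_s ≈ 0.0114 A

I_s/I_p = N_p/N_s, so I_s = 0.288 × 65/1639 = 0.0114 A.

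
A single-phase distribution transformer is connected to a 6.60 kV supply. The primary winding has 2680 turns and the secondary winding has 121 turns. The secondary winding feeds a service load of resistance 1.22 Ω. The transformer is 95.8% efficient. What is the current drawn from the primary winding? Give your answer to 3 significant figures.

V_s = 6600 × 121/2680 = 297.99 V.
I_s = V_s/R = 297.99/1.22 = 244.25 A.
P_out = V_s I_s = 297.99 × 244.25 = 72783 W.
P_in = P_out/η = 72783/0.958 = 75974 W.
I_p = P_in/V_p = 75974/6600 = 11.5 A.

I_p ≈ 11.5 A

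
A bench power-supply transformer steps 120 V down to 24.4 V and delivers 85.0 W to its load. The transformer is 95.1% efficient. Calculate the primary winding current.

P_in = P_out/η = 85.0/0.951 = 89.380 W.
I_p = P_in/V_p = 89.380/120 = 0.745 A.

I_p ≈ 0.745 A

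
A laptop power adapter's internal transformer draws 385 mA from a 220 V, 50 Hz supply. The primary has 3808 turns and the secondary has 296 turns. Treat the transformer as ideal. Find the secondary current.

I_s ≈ 4.95 A

I_s/I_p = N_p/N_s, so I_s = 0.385 × 3808/296 = 4.95 A.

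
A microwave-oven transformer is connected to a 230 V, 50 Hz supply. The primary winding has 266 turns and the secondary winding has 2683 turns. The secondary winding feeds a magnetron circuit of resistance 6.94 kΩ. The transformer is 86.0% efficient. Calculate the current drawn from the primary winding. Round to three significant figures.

V_s = 230 × 2683/266 = 2319.9 V.
I_s = V_s/R = 2319.9/6940 = 0.33428 A.
P_out = V_s I_s = 2319.9 × 0.33428 = 775.49 W.
P_in = P_out/η = 775.49/0.860 = 901.73 W.
I_p = P_in/V_p = 901.73/230 = 3.92 A.

I_p ≈ 3.92 A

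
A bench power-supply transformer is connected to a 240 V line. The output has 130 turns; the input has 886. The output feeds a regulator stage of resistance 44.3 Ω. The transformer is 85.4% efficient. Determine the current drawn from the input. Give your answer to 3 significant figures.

V_out = 240 × 130/886 = 35.214 V.
I_out = V_out/R = 35.214/44.3 = 0.79491 A.
P_out = V_out I_out = 35.214 × 0.79491 = 27.992 W.
P_in = P_out/η = 27.992/0.854 = 32.778 W.
I_in = P_in/V_in = 32.778/240 = 0.137 A.

I_in ≈ 0.137 A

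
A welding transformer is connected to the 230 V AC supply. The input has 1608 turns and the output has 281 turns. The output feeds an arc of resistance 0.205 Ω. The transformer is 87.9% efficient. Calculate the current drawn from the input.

V_out = 230 × 281/1608 = 40.193 V.
I_out = V_out/R = 40.193/0.205 = 196.06 A.
P_out = V_out I_out = 40.193 × 196.06 = 7880.3 W.
P_in = P_out/η = 7880.3/0.879 = 8965.1 W.
I_in = P_in/V_in = 8965.1/230 = 39.0 A.

I_in ≈ 39.0 A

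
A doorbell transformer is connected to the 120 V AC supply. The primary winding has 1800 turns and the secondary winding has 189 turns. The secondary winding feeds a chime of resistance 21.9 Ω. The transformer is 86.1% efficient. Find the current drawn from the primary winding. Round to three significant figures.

V_s = 120 × 189/1800 = 12.600 V.
I_s = V_s/R = 12.600/21.9 = 0.57534 A.
P_out = V_s I_s = 12.600 × 0.57534 = 7.2493 W.
P_in = P_out/η = 7.2493/0.861 = 8.4196 W.
I_p = P_in/V_p = 8.4196/120 = 0.0702 A.

I_p ≈ 0.0702 A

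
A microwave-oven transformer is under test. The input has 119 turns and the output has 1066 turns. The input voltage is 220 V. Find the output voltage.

V_out/V_in = N_out/N_in, so V_out = 220 × 1066/119 = 1970 V.

V_out ≈ 1970 V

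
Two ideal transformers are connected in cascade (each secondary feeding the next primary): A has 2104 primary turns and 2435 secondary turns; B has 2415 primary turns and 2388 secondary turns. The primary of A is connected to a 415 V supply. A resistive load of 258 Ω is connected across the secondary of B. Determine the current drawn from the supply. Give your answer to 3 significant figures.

After A: V = 415.00 × 2435/2104 = 480.29 V.
After B: V = 480.29 × 2388/2415 = 474.92 V.
I_load = 474.92/258 = 1.8408 A, so P_out = 474.92 × 1.8408 = 874.21 W.
All ideal ⇒ P_in = P_out, so I_supply = 874.21/415 = 2.11 A.

I_supply ≈ 2.11 A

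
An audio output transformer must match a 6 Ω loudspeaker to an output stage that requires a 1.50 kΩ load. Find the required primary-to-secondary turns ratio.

Z_p/Z_s = (N_p/N_s)², so N_p/N_s = √(1500/6) = √250 = 15.8.

N_p/N_s ≈ 15.8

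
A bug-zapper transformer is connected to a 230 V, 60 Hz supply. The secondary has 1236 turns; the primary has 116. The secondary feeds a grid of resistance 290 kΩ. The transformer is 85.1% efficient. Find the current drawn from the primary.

I_p ≈ 0.106 A

V_s = 230 × 1236/116 = 2450.7 V.
I_s = V_s/R = 2450.7/290000 = 0.0084507 A.
P_out = V_s I_s = 2450.7 × 0.0084507 = 20.710 W.
P_in = P_out/η = 20.710/0.851 = 24.336 W.
I_p = P_in/V_p = 24.336/230 = 0.106 A.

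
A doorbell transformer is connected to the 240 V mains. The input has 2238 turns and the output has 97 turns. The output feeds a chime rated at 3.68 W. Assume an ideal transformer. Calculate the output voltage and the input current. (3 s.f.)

V_out = V_in × N_out/N_in = 240 × 97/2238 = 10.402 V.
I_out = P/V_out = 3.68/10.402 = 0.35377 A.
I_in = I_out × N_out/N_in = 0.35377 × 97/2238 = 0.0153 A.

V_out ≈ 10.4 V, I_in ≈ 0.0153 A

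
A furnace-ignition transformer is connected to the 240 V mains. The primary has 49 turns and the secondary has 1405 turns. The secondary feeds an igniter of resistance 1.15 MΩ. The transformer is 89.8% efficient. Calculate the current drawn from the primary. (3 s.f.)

I_p ≈ 0.191 A

V_s = 240 × 1405/49 = 6881.6 V.
I_s = V_s/R = 6881.6/(1.15×10^6) = 0.0059840 A.
P_out = V_s I_s = 6881.6 × 0.0059840 = 41.180 W.
P_in = P_out/η = 41.180/0.898 = 45.857 W.
I_p = P_in/V_p = 45.857/240 = 0.191 A.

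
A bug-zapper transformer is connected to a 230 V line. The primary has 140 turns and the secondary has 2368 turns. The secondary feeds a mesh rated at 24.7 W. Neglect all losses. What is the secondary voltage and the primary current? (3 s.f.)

V_s ≈ 3890 V, I_p ≈ 0.107 A

V_s = V_p × N_s/N_p = 230 × 2368/140 = 3890.3 V.
I_s = P/V_s = 24.7/3890.3 = 0.0063491 A.
I_p = I_s × N_s/N_p = 0.0063491 × 2368/140 = 0.107 A.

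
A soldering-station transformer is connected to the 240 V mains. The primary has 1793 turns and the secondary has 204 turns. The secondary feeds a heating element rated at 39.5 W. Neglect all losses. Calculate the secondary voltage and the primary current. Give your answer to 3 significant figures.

V_s ≈ 27.3 V, I_p ≈ 0.165 A

V_s = V_p × N_s/N_p = 240 × 204/1793 = 27.306 V.
I_s = P/V_s = 39.5/27.306 = 1.4466 A.
I_p = I_s × N_s/N_p = 1.4466 × 204/1793 = 0.165 A.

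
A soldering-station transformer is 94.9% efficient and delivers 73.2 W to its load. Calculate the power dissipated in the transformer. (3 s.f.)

P_in = P_out/η = 73.2/0.949 = 77.1338 W.
P_loss = P_in − P_out = 77.1338 − 73.2 = 3.93 W.

P_loss ≈ 3.93 W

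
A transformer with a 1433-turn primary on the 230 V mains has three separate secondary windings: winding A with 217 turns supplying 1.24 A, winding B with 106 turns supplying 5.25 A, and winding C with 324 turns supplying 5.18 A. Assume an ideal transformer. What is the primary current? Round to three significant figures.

I_p ≈ 1.75 A

V_A = 230 × 217/1433 = 34.829 V; V_B = 230 × 106/1433 = 17.013 V; V_C = 230 × 324/1433 = 52.003 V.
P_out = V_A I_A + V_B I_B + V_C I_C = 34.829×1.24 + 17.013×5.25 + 52.003×5.18 = 43.188 + 89.320 + 269.37 = 401.88 W.
Ideal ⇒ P_in = P_out, so I_p = P_out/V_p = 401.88/230 = 1.75 A.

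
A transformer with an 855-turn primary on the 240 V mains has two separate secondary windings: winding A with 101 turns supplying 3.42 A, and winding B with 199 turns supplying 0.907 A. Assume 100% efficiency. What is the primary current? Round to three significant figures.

V_A = 240 × 101/855 = 28.351 V; V_B = 240 × 199/855 = 55.860 V.
P_out = V_A I_A + V_B I_B = 28.351×3.42 + 55.860×0.907 = 96.960 + 50.665 = 147.62 W.
Ideal ⇒ P_in = P_out, so I_p = P_out/V_p = 147.62/240 = 0.615 A.

I_p ≈ 0.615 A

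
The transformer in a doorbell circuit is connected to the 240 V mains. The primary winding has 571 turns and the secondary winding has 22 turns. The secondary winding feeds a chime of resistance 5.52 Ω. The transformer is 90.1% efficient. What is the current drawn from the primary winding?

V_s = 240 × 22/571 = 9.2469 V.
I_s = V_s/R = 9.2469/5.52 = 1.6752 A.
P_out = V_s I_s = 9.2469 × 1.6752 = 15.490 W.
P_in = P_out/η = 15.490/0.901 = 17.192 W.
I_p = P_in/V_p = 17.192/240 = 0.0716 A.

I_p ≈ 0.0716 A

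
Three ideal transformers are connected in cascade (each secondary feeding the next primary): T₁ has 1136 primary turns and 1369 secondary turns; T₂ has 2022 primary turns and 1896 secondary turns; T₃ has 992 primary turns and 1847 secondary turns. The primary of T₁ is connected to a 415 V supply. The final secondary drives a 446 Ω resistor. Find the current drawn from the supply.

I_supply ≈ 4.12 A

After T₁: V = 415.00 × 1369/1136 = 500.12 V.
After T₂: V = 500.12 × 1896/2022 = 468.95 V.
After T₃: V = 468.95 × 1847/992 = 873.14 V.
I_load = 873.14/446 = 1.9577 A, so P_out = 873.14 × 1.9577 = 1709.4 W.
All ideal ⇒ P_in = P_out, so I_supply = 1709.4/415 = 4.12 A.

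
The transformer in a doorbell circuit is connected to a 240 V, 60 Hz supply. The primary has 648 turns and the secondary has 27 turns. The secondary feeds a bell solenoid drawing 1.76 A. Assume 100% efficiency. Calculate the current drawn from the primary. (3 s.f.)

I_p ≈ 0.0733 A

For an ideal transformer I_p N_p = I_s N_s, so I_p = 1.76 × 27/648 = 0.0733 A.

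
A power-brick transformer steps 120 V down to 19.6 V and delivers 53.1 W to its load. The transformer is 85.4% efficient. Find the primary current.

P_in = P_out/η = 53.1/0.854 = 62.178 W.
I_p = P_in/V_p = 62.178/120 = 0.518 A.

I_p ≈ 0.518 A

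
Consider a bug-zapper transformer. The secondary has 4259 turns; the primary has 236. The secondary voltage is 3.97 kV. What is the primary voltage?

V_p/V_s = N_p/N_s, so V_p = 3970 × 236/4259 = 220 V.

V_p ≈ 220 V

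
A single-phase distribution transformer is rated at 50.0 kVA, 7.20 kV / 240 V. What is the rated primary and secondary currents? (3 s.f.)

I_p ≈ 6.94 A, I_s ≈ 208 A

I_p = S/V_p = 50000/7200 = 6.94 A.
I_s = S/V_s = 50000/240 = 208 A.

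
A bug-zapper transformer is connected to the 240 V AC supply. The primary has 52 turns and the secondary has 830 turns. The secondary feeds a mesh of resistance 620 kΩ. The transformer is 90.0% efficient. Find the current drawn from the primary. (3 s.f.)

V_s = 240 × 830/52 = 3830.8 V.
I_s = V_s/R = 3830.8/620000 = 0.0061787 A.
P_out = V_s I_s = 3830.8 × 0.0061787 = 23.669 W.
P_in = P_out/η = 23.669/0.900 = 26.299 W.
I_p = P_in/V_p = 26.299/240 = 0.110 A.

I_p ≈ 0.110 A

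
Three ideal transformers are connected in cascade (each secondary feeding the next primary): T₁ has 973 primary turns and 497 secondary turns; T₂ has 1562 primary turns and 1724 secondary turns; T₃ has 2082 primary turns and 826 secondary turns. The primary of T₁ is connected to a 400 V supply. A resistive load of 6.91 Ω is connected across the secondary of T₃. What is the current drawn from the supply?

After T₁: V = 400.00 × 497/973 = 204.32 V.
After T₂: V = 204.32 × 1724/1562 = 225.51 V.
After T₃: V = 225.51 × 826/2082 = 89.466 V.
I_load = 89.466/6.91 = 12.947 A, so P_out = 89.466 × 12.947 = 1158.4 W.
All ideal ⇒ P_in = P_out, so I_supply = 1158.4/400 = 2.90 A.

I_supply ≈ 2.90 A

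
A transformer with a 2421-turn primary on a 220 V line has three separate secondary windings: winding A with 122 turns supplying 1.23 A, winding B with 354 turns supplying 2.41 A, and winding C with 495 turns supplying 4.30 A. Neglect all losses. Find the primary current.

V_A = 220 × 122/2421 = 11.086 V; V_B = 220 × 354/2421 = 32.169 V; V_C = 220 × 495/2421 = 44.981 V.
P_out = V_A I_A + V_B I_B + V_C I_C = 11.086×1.23 + 32.169×2.41 + 44.981×4.30 = 13.636 + 77.526 + 193.42 = 284.58 W.
Ideal ⇒ P_in = P_out, so I_p = P_out/V_p = 284.58/220 = 1.29 A.

I_p ≈ 1.29 A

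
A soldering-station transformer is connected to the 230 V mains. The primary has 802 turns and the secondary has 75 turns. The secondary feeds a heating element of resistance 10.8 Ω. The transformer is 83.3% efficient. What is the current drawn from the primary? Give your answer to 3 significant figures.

I_p ≈ 0.224 A

V_s = 230 × 75/802 = 21.509 V.
I_s = V_s/R = 21.509/10.8 = 1.9915 A.
P_out = V_s I_s = 21.509 × 1.9915 = 42.836 W.
P_in = P_out/η = 42.836/0.833 = 51.423 W.
I_p = P_in/V_p = 51.423/230 = 0.224 A.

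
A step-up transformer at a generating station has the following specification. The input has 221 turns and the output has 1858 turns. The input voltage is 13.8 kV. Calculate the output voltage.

V_out/V_in = N_out/N_in, so V_out = 13800 × 1858/221 = 116000 V.

V_out ≈ 116000 V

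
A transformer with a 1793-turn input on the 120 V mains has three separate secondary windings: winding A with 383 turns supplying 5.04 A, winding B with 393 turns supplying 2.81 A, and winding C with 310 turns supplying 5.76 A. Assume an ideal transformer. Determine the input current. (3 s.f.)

I_in ≈ 2.69 A

V_A = 120 × 383/1793 = 25.633 V; V_B = 120 × 393/1793 = 26.302 V; V_C = 120 × 310/1793 = 20.747 V.
P_out = V_A I_A + V_B I_B + V_C I_C = 25.633×5.04 + 26.302×2.81 + 20.747×5.76 = 129.19 + 73.909 + 119.50 = 322.60 W.
Ideal ⇒ P_in = P_out, so I_in = P_out/V_in = 322.60/120 = 2.69 A.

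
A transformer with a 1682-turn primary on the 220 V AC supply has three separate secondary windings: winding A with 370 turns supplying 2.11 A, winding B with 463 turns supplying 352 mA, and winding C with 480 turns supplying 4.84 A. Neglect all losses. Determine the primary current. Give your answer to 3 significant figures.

I_p ≈ 1.94 A

V_A = 220 × 370/1682 = 48.395 V; V_B = 220 × 463/1682 = 60.559 V; V_C = 220 × 480/1682 = 62.782 V.
P_out = V_A I_A + V_B I_B + V_C I_C = 48.395×2.11 + 60.559×0.352 + 62.782×4.84 = 102.11 + 21.317 + 303.87 = 427.30 W.
Ideal ⇒ P_in = P_out, so I_p = P_out/V_p = 427.30/220 = 1.94 A.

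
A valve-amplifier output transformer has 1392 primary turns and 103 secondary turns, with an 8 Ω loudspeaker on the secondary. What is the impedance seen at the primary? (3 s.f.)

Z_p ≈ 1460 Ω

Z_p = (N_p/N_s)² × Z_s = (1392/103)² × 8 = 1460 Ω.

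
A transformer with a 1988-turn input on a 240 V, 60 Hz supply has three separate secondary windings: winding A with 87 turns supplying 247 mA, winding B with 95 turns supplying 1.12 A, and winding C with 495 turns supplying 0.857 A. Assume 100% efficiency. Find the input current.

I_in ≈ 0.278 A

V_A = 240 × 87/1988 = 10.503 V; V_B = 240 × 95/1988 = 11.469 V; V_C = 240 × 495/1988 = 59.759 V.
P_out = V_A I_A + V_B I_B + V_C I_C = 10.503×0.247 + 11.469×1.12 + 59.759×0.857 = 2.5942 + 12.845 + 51.213 = 66.652 W.
Ideal ⇒ P_in = P_out, so I_in = P_out/V_in = 66.652/240 = 0.278 A.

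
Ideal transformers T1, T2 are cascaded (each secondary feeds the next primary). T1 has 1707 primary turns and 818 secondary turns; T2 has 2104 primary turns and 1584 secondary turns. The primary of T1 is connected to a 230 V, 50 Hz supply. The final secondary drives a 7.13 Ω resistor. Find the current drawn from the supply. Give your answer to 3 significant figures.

After T1: V = 230.00 × 818/1707 = 110.22 V.
After T2: V = 110.22 × 1584/2104 = 82.977 V.
I_load = 82.977/7.13 = 11.638 A, so P_out = 82.977 × 11.638 = 965.66 W.
All ideal ⇒ P_in = P_out, so I_supply = 965.66/230 = 4.20 A.

I_supply ≈ 4.20 A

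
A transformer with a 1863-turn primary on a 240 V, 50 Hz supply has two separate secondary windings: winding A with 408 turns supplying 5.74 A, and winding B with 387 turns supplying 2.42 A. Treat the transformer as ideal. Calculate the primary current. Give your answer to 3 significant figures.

V_A = 240 × 408/1863 = 52.560 V; V_B = 240 × 387/1863 = 49.855 V.
P_out = V_A I_A + V_B I_B = 52.560×5.74 + 49.855×2.42 = 301.70 + 120.65 = 422.35 W.
Ideal ⇒ P_in = P_out, so I_p = P_out/V_p = 422.35/240 = 1.76 A.

I_p ≈ 1.76 A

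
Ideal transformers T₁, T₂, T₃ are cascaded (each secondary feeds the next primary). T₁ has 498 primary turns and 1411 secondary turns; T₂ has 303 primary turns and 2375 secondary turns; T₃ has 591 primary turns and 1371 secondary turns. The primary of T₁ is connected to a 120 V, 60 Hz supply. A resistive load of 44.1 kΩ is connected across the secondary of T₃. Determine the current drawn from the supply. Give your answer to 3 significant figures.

I_supply ≈ 7.22 A

After T₁: V = 120.00 × 1411/498 = 340.00 V.
After T₂: V = 340.00 × 2375/303 = 2665.0 V.
After T₃: V = 2665.0 × 1371/591 = 6182.3 V.
I_load = 6182.3/44100 = 0.14019 A, so P_out = 6182.3 × 0.14019 = 866.68 W.
All ideal ⇒ P_in = P_out, so I_supply = 866.68/120 = 7.22 A.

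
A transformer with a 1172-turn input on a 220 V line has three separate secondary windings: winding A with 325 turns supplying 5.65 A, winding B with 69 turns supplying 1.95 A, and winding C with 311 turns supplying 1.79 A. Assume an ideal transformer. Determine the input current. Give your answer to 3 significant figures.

I_in ≈ 2.16 A

V_A = 220 × 325/1172 = 61.007 V; V_B = 220 × 69/1172 = 12.952 V; V_C = 220 × 311/1172 = 58.379 V.
P_out = V_A I_A + V_B I_B + V_C I_C = 61.007×5.65 + 12.952×1.95 + 58.379×1.79 = 344.69 + 25.257 + 104.50 = 474.44 W.
Ideal ⇒ P_in = P_out, so I_in = P_out/V_in = 474.44/220 = 2.16 A.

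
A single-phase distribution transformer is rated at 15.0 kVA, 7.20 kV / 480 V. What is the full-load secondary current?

I_s ≈ 31.2 A

I_s = S/V_s = 15000/480 = 31.2 A.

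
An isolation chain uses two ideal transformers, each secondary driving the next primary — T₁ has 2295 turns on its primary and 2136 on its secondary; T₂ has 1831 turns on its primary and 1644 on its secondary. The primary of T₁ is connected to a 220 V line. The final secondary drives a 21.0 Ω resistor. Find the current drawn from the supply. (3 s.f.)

Secondary of T₁: V = 220.00 × 2136/2295 = 204.76 V.
Secondary of T₂: V = 204.76 × 1644/1831 = 183.85 V.
I_load = 183.85/21.0 = 8.7546 A, so P_out = 183.85 × 8.7546 = 1609.5 W.
All ideal ⇒ P_in = P_out, so I_supply = 1609.5/220 = 7.32 A.

I_supply ≈ 7.32 A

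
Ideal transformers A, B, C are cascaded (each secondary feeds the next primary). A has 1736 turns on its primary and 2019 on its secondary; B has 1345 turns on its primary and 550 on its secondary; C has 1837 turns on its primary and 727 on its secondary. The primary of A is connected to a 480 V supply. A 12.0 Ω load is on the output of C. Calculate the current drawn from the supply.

Secondary of A: V = 480.00 × 2019/1736 = 558.25 V.
Secondary of B: V = 558.25 × 550/1345 = 228.28 V.
Secondary of C: V = 228.28 × 727/1837 = 90.343 V.
I_load = 90.343/12.0 = 7.5286 A, so P_out = 90.343 × 7.5286 = 680.15 W.
All ideal ⇒ P_in = P_out, so I_supply = 680.15/480 = 1.42 A.

I_supply ≈ 1.42 A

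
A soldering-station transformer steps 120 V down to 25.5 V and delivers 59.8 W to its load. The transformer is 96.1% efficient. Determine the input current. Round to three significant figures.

I_in ≈ 0.519 A

P_in = P_out/η = 59.8/0.961 = 62.227 W.
I_in = P_in/V_in = 62.227/120 = 0.519 A.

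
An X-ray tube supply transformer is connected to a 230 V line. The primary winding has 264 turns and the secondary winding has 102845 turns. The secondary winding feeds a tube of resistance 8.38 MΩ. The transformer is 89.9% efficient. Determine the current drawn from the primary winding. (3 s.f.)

V_s = 230 × 102845/264 = 89600 V.
I_s = V_s/R = 89600/(8.38×10^6) = 0.010692 A.
P_out = V_s I_s = 89600 × 0.010692 = 958.01 W.
P_in = P_out/η = 958.01/0.899 = 1065.6 W.
I_p = P_in/V_p = 1065.6/230 = 4.63 A.

I_p ≈ 4.63 A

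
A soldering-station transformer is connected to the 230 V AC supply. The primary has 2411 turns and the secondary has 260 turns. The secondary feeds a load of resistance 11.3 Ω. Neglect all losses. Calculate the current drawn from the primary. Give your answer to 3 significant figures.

V_s = V_p × N_s/N_p = 230 × 260/2411 = 24.803 V.
I_s = V_s/R = 24.803/11.3 = 2.1950 A.
For an ideal transformer I_p N_p = I_s N_s, so I_p = 2.1950 × 260/2411 = 0.237 A.

I_p ≈ 0.237 A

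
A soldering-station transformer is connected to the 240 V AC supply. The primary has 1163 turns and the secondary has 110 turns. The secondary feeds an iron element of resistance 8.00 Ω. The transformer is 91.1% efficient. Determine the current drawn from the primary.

V_s = 240 × 110/1163 = 22.700 V.
I_s = V_s/R = 22.700/8.00 = 2.8375 A.
P_out = V_s I_s = 22.700 × 2.8375 = 64.411 W.
P_in = P_out/η = 64.411/0.911 = 70.703 W.
I_p = P_in/V_p = 70.703/240 = 0.295 A.

I_p ≈ 0.295 A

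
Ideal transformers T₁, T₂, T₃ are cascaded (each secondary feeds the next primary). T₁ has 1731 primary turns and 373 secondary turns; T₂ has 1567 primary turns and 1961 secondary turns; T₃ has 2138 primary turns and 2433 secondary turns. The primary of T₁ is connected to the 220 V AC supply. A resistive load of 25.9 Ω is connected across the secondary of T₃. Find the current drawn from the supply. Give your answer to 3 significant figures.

I_supply ≈ 0.800 A

After T₁: V = 220.00 × 373/1731 = 47.406 V.
After T₂: V = 47.406 × 1961/1567 = 59.326 V.
After T₃: V = 59.326 × 2433/2138 = 67.511 V.
I_load = 67.511/25.9 = 2.6066 A, so P_out = 67.511 × 2.6066 = 175.98 W.
All ideal ⇒ P_in = P_out, so I_supply = 175.98/220 = 0.800 A.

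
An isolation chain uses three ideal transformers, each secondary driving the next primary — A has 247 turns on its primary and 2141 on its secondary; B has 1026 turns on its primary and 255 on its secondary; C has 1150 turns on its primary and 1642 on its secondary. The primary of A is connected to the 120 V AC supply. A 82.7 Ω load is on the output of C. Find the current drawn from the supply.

After A: V = 120.00 × 2141/247 = 1040.2 V.
After B: V = 1040.2 × 255/1026 = 258.52 V.
After C: V = 258.52 × 1642/1150 = 369.12 V.
I_load = 369.12/82.7 = 4.4634 A, so P_out = 369.12 × 4.4634 = 1647.5 W.
All ideal ⇒ P_in = P_out, so I_supply = 1647.5/120 = 13.7 A.

I_supply ≈ 13.7 A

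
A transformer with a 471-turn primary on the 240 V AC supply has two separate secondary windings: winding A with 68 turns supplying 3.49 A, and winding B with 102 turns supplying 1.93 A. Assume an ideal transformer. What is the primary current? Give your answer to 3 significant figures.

V_A = 240 × 68/471 = 34.650 V; V_B = 240 × 102/471 = 51.975 V.
P_out = V_A I_A + V_B I_B = 34.650×3.49 + 51.975×1.93 = 120.93 + 100.31 = 221.24 W.
Ideal ⇒ P_in = P_out, so I_p = P_out/V_p = 221.24/240 = 0.922 A.

I_p ≈ 0.922 A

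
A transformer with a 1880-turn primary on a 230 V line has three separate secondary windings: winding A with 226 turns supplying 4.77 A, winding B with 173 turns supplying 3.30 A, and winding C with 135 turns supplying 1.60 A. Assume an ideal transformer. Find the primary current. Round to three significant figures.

I_p ≈ 0.992 A

V_A = 230 × 226/1880 = 27.649 V; V_B = 230 × 173/1880 = 21.165 V; V_C = 230 × 135/1880 = 16.516 V.
P_out = V_A I_A + V_B I_B + V_C I_C = 27.649×4.77 + 21.165×3.30 + 16.516×1.60 = 131.89 + 69.844 + 26.426 = 228.16 W.
Ideal ⇒ P_in = P_out, so I_p = P_out/V_p = 228.16/230 = 0.992 A.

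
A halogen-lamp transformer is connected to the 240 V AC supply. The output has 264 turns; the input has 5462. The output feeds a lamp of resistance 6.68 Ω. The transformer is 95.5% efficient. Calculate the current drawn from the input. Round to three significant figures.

I_in ≈ 0.0879 A

V_out = 240 × 264/5462 = 11.600 V.
I_out = V_out/R = 11.600/6.68 = 1.7365 A.
P_out = V_out I_out = 11.600 × 1.7365 = 20.144 W.
P_in = P_out/η = 20.144/0.955 = 21.093 W.
I_in = P_in/V_in = 21.093/240 = 0.0879 A.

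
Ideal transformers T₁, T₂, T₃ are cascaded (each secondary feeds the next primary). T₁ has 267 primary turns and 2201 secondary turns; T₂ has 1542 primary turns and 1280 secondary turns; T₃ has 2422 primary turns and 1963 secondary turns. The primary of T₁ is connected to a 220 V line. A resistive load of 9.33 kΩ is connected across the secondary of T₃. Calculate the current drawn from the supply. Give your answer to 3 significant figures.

I_supply ≈ 0.725 A

Secondary of T₁: V = 220.00 × 2201/267 = 1813.6 V.
Secondary of T₂: V = 1813.6 × 1280/1542 = 1505.4 V.
Secondary of T₃: V = 1505.4 × 1963/2422 = 1220.1 V.
I_load = 1220.1/9330 = 0.13077 A, so P_out = 1220.1 × 0.13077 = 159.56 W.
All ideal ⇒ P_in = P_out, so I_supply = 159.56/220 = 0.725 A.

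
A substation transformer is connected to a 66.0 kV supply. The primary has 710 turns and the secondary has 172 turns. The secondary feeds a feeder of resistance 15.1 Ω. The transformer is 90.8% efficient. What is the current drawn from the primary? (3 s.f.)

V_s = 66000 × 172/710 = 15989 V.
I_s = V_s/R = 15989/15.1 = 1058.9 A.
P_out = V_s I_s = 15989 × 1058.9 = 1.6930×10^7 W.
P_in = P_out/η = 1.6930×10^7/0.908 = 1.8645×10^7 W.
I_p = P_in/V_p = 1.8645×10^7/66000 = 283 A.

I_p ≈ 283 A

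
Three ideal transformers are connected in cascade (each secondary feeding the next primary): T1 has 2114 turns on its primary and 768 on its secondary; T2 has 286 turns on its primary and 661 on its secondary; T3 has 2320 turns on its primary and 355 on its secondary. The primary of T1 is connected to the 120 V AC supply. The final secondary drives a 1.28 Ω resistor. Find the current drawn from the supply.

After T1: V = 120.00 × 768/2114 = 43.595 V.
After T2: V = 43.595 × 661/286 = 100.76 V.
After T3: V = 100.76 × 355/2320 = 15.417 V.
I_load = 15.417/1.28 = 12.045 A, so P_out = 15.417 × 12.045 = 185.70 W.
All ideal ⇒ P_in = P_out, so I_supply = 185.70/120 = 1.55 A.

I_supply ≈ 1.55 A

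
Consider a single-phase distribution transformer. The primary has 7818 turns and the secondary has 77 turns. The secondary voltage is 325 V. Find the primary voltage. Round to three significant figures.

V_p/V_s = N_p/N_s, so V_p = 325 × 7818/77 = 33000 V.

V_p ≈ 33000 V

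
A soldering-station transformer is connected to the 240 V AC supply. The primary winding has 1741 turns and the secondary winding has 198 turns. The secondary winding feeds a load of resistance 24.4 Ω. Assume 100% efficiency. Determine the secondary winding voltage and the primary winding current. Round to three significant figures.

V_s ≈ 27.3 V, I_p ≈ 0.127 A

V_s = V_p × N_s/N_p = 240 × 198/1741 = 27.295 V.
I_s = V_s/R = 27.295/24.4 = 1.1186 A.
I_p = I_s × N_s/N_p = 1.1186 × 198/1741 = 0.127 A.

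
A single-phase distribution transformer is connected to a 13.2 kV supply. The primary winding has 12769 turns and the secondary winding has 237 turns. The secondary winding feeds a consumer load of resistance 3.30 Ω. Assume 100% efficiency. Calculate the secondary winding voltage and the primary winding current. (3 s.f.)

V_s = V_p × N_s/N_p = 13200 × 237/12769 = 245.00 V.
I_s = V_s/R = 245.00/3.30 = 74.242 A.
I_p = I_s × N_s/N_p = 74.242 × 237/12769 = 1.38 A.

V_s ≈ 245 V, I_p ≈ 1.38 A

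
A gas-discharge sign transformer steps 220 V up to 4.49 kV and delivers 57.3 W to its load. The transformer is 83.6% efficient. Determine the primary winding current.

P_in = P_out/η = 57.3/0.836 = 68.541 W.
I_p = P_in/V_p = 68.541/220 = 0.312 A.

I_p ≈ 0.312 A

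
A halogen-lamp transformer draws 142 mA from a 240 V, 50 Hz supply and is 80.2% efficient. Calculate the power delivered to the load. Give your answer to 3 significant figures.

P_in = V_p I_p = 240 × 0.142 = 34.080 W.
P_out = η P_in = 0.802 × 34.080 = 27.3 W.

P_out ≈ 27.3 W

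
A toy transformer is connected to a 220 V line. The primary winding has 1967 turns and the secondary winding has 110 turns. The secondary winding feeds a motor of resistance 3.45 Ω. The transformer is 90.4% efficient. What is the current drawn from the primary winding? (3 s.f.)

V_s = 220 × 110/1967 = 12.303 V.
I_s = V_s/R = 12.303/3.45 = 3.5661 A.
P_out = V_s I_s = 12.303 × 3.5661 = 43.874 W.
P_in = P_out/η = 43.874/0.904 = 48.533 W.
I_p = P_in/V_p = 48.533/220 = 0.221 A.

I_p ≈ 0.221 A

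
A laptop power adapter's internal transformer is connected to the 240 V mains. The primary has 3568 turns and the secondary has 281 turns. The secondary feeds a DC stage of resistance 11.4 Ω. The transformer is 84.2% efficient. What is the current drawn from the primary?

I_p ≈ 0.155 A

V_s = 240 × 281/3568 = 18.901 V.
I_s = V_s/R = 18.901/11.4 = 1.6580 A.
P_out = V_s I_s = 18.901 × 1.6580 = 31.339 W.
P_in = P_out/η = 31.339/0.842 = 37.219 W.
I_p = P_in/V_p = 37.219/240 = 0.155 A.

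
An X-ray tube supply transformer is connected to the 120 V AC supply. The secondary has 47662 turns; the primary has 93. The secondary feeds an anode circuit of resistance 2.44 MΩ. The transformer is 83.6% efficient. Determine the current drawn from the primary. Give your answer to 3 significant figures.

I_p ≈ 15.5 A

V_s = 120 × 47662/93 = 61499 V.
I_s = V_s/R = 61499/(2.44×10^6) = 0.025205 A.
P_out = V_s I_s = 61499 × 0.025205 = 1550.1 W.
P_in = P_out/η = 1550.1/0.836 = 1854.2 W.
I_p = P_in/V_p = 1854.2/120 = 15.5 A.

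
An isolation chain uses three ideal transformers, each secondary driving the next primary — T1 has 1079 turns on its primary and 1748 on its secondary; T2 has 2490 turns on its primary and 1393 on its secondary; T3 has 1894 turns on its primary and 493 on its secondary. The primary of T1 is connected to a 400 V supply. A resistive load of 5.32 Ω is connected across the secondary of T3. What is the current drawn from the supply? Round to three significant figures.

I_supply ≈ 4.18 A

After T1: V = 400.00 × 1748/1079 = 648.01 V.
After T2: V = 648.01 × 1393/2490 = 362.52 V.
After T3: V = 362.52 × 493/1894 = 94.362 V.
I_load = 94.362/5.32 = 17.737 A, so P_out = 94.362 × 17.737 = 1673.7 W.
All ideal ⇒ P_in = P_out, so I_supply = 1673.7/400 = 4.18 A.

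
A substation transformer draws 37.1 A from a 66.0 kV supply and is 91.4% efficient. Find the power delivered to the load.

P_in = V_p I_p = 66000 × 37.1 = 2.4486×10^6 W.
P_out = η P_in = 0.914 × 2.4486×10^6 = 2.24×10^6 W.

P_out ≈ 2.24×10^6 W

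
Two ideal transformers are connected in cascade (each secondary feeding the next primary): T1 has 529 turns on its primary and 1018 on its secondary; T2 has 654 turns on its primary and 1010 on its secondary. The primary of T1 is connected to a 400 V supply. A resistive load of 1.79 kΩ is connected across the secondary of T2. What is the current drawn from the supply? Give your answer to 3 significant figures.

I_supply ≈ 1.97 A

After T1: V = 400.00 × 1018/529 = 769.75 V.
After T2: V = 769.75 × 1010/654 = 1188.8 V.
I_load = 1188.8/1790 = 0.66411 A, so P_out = 1188.8 × 0.66411 = 789.48 W.
All ideal ⇒ P_in = P_out, so I_supply = 789.48/400 = 1.97 A.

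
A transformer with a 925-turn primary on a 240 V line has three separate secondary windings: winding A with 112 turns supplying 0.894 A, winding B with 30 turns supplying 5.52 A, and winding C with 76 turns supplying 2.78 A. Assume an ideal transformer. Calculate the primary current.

V_A = 240 × 112/925 = 29.059 V; V_B = 240 × 30/925 = 7.7838 V; V_C = 240 × 76/925 = 19.719 V.
P_out = V_A I_A + V_B I_B + V_C I_C = 29.059×0.894 + 7.7838×5.52 + 19.719×2.78 = 25.979 + 42.966 + 54.819 = 123.76 W.
Ideal ⇒ P_in = P_out, so I_p = P_out/V_p = 123.76/240 = 0.516 A.

I_p ≈ 0.516 A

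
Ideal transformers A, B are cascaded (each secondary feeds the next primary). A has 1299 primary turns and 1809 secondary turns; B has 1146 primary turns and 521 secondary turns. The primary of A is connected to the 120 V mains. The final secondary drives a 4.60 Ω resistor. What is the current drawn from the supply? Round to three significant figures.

After A: V = 120.00 × 1809/1299 = 167.11 V.
After B: V = 167.11 × 521/1146 = 75.974 V.
I_load = 75.974/4.60 = 16.516 A, so P_out = 75.974 × 16.516 = 1254.8 W.
All ideal ⇒ P_in = P_out, so I_supply = 1254.8/120 = 10.5 A.

I_supply ≈ 10.5 A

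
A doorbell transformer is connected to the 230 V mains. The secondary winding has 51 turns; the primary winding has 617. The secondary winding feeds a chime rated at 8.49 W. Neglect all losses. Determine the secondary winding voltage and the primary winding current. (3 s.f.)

V_s = V_p × N_s/N_p = 230 × 51/617 = 19.011 V.
I_s = P/V_s = 8.49/19.011 = 0.44658 A.
I_p = I_s × N_s/N_p = 0.44658 × 51/617 = 0.0369 A.

V_s ≈ 19.0 V, I_p ≈ 0.0369 A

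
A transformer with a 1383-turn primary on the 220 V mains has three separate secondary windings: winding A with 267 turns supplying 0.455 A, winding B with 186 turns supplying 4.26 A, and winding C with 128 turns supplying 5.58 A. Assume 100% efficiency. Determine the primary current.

I_p ≈ 1.18 A

V_A = 220 × 267/1383 = 42.473 V; V_B = 220 × 186/1383 = 29.588 V; V_C = 220 × 128/1383 = 20.362 V.
P_out = V_A I_A + V_B I_B + V_C I_C = 42.473×0.455 + 29.588×4.26 + 20.362×5.58 = 19.325 + 126.04 + 113.62 = 258.99 W.
Ideal ⇒ P_in = P_out, so I_p = P_out/V_p = 258.99/220 = 1.18 A.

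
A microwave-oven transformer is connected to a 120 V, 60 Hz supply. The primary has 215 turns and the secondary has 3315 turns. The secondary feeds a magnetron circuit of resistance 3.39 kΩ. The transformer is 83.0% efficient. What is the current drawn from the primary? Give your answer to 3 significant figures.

I_p ≈ 10.1 A

V_s = 120 × 3315/215 = 1850.2 V.
I_s = V_s/R = 1850.2/3390 = 0.54579 A.
P_out = V_s I_s = 1850.2 × 0.54579 = 1009.8 W.
P_in = P_out/η = 1009.8/0.830 = 1216.7 W.
I_p = P_in/V_p = 1216.7/120 = 10.1 A.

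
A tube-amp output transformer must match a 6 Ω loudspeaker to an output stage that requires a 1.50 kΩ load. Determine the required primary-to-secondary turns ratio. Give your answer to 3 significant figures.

Z_p/Z_s = (N_p/N_s)², so N_p/N_s = √(1500/6) = √250 = 15.8.

N_p/N_s ≈ 15.8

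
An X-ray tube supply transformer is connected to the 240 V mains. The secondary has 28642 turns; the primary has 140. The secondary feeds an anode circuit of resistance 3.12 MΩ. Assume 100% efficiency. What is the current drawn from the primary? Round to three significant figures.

V_s = V_p × N_s/N_p = 240 × 28642/140 = 49101 V.
I_s = V_s/R = 49101/(3.12×10^6) = 0.015737 A.
For an ideal transformer I_p N_p = I_s N_s, so I_p = 0.015737 × 28642/140 = 3.22 A.

I_p ≈ 3.22 A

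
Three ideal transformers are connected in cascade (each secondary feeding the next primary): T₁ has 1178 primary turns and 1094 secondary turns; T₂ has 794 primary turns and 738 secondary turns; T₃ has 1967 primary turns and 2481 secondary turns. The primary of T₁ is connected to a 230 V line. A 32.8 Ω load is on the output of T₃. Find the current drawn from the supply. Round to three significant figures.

I_supply ≈ 8.31 A

Secondary of T₁: V = 230.00 × 1094/1178 = 213.60 V.
Secondary of T₂: V = 213.60 × 738/794 = 198.53 V.
Secondary of T₃: V = 198.53 × 2481/1967 = 250.41 V.
I_load = 250.41/32.8 = 7.6346 A, so P_out = 250.41 × 7.6346 = 1911.8 W.
All ideal ⇒ P_in = P_out, so I_supply = 1911.8/230 = 8.31 A.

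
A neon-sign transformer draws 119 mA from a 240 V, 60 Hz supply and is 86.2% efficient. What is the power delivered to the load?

P_out ≈ 24.6 W

P_in = V_p I_p = 240 × 0.119 = 28.560 W.
P_out = η P_in = 0.862 × 28.560 = 24.6 W.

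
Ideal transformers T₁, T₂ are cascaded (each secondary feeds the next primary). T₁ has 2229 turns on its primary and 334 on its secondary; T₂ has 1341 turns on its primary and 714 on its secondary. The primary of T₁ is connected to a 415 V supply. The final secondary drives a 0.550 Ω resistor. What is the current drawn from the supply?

I_supply ≈ 4.80 A

Secondary of T₁: V = 415.00 × 334/2229 = 62.185 V.
Secondary of T₂: V = 62.185 × 714/1341 = 33.110 V.
I_load = 33.110/0.550 = 60.199 A, so P_out = 33.110 × 60.199 = 1993.2 W.
All ideal ⇒ P_in = P_out, so I_supply = 1993.2/415 = 4.80 A.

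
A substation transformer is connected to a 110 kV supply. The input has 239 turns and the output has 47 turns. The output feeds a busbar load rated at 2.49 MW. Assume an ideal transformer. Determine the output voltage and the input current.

V_out ≈ 21600 V, I_in ≈ 22.6 A

V_out = V_in × N_out/N_in = 110000 × 47/239 = 21632 V.
I_out = P/V_out = 2.49×10^6/21632 = 115.11 A.
I_in = I_out × N_out/N_in = 115.11 × 47/239 = 22.6 A.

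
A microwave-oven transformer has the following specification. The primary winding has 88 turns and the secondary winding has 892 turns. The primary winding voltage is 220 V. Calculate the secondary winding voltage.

V_s ≈ 2230 V

V_s/V_p = N_s/N_p, so V_s = 220 × 892/88 = 2230 V.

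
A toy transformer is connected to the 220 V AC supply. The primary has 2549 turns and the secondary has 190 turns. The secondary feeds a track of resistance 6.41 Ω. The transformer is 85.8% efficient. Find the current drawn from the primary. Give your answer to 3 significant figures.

I_p ≈ 0.222 A

V_s = 220 × 190/2549 = 16.399 V.
I_s = V_s/R = 16.399/6.41 = 2.5583 A.
P_out = V_s I_s = 16.399 × 2.5583 = 41.952 W.
P_in = P_out/η = 41.952/0.858 = 48.895 W.
I_p = P_in/V_p = 48.895/220 = 0.222 A.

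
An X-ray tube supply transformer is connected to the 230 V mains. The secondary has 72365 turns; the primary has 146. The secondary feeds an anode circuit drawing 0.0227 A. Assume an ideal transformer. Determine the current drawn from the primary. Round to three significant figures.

I_p ≈ 11.3 A

For an ideal transformer I_p N_p = I_s N_s, so I_p = 0.0227 × 72365/146 = 11.3 A.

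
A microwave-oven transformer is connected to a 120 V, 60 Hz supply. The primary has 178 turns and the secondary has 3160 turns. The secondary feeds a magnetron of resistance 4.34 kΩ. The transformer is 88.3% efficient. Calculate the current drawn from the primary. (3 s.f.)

I_p ≈ 9.87 A

V_s = 120 × 3160/178 = 2130.3 V.
I_s = V_s/R = 2130.3/4340 = 0.49086 A.
P_out = V_s I_s = 2130.3 × 0.49086 = 1045.7 W.
P_in = P_out/η = 1045.7/0.883 = 1184.3 W.
I_p = P_in/V_p = 1184.3/120 = 9.87 A.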